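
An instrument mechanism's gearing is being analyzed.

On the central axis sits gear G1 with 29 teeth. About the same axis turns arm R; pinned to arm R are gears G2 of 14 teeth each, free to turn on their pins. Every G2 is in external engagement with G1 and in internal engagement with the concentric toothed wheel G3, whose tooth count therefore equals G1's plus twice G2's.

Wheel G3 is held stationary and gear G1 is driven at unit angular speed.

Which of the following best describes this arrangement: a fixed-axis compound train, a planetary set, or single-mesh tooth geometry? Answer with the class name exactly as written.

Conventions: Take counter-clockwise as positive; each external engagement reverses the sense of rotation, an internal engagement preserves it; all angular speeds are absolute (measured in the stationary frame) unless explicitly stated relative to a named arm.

class = planetary set [G3 = 29+2·14 = 57; Willis about the carrier]
classification: planetary set

planetary set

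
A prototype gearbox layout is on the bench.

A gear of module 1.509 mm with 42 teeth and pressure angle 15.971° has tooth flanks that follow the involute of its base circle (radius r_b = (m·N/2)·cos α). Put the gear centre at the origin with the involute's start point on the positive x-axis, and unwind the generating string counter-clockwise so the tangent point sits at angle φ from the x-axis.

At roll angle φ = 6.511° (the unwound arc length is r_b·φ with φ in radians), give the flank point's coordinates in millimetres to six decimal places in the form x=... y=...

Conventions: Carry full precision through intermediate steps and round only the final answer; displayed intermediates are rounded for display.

class = single-mesh tooth geometry [base-circle involute, m = 1.509, 42T]
pitch radius r_p = m·N/2 = 1.509·42/2 = 31.689000
base radius r_b = r_p·cos α = 31.689000·cos 15.971° = 30.465839
roll angle φ = 6.511° = 0.11363839 rad
x = r_b·(cos φ + φ·sin φ) = 30.661917
y = r_b·(sin φ − φ·cos φ) = 0.014884

x=30.661917 y=0.014884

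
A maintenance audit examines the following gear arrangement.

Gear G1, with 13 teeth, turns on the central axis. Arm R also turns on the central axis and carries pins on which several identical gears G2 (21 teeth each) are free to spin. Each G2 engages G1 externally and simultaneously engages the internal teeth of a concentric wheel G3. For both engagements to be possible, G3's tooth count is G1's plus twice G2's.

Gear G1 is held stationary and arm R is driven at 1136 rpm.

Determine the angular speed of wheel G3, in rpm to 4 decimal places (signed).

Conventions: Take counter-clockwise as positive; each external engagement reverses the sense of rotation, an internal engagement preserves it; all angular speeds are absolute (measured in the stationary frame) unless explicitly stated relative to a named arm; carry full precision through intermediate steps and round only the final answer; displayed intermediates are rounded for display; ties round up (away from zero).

planetary set (13T centre, 21T on arm, 55T internal) — Willis relation
normalise by the input: solve with ω_arm = 1, then scale by 1136 rpm
ring teeth: 13 + 2·21 = 55
13(ω_sun−ω_arm) = −55(ω_ring−ω_arm),  ω_sun = 0, ω_arm = 1
ω_ring = 1 − (13/55)(0−1) = 68/55
scale: ω_ring = 68/55 × 1136 rpm = +1404.5091 rpm

+1404.5091 rpm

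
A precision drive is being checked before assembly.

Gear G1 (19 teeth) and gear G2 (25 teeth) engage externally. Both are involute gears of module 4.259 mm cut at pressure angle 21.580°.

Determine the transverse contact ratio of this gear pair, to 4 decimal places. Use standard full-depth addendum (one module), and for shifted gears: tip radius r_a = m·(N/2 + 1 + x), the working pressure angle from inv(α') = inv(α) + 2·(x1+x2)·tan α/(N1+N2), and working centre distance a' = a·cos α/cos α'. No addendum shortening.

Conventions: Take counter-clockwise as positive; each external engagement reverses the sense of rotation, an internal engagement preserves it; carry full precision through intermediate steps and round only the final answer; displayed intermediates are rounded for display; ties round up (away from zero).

1.5230

topology: single-mesh involute geometry — m = 4.259, 19T/25T pair
base radii: r_b1 = 37.624418, r_b2 = 49.505814
tip radii: r_a1 = 44.719500, r_a2 = 57.496500
no profile shift: α' = α, a' = a
action lengths: √(r_a1²−r_b1²) = 24.170991, √(r_a2²−r_b2²) = 29.240758
base pitch p_b = π·m·cos α = 12.442168
CR = (24.170991 + 29.240758 − 93.698000·sin 21.58000°)/12.442168 = 1.523016
contact ratio ≈ 1.5230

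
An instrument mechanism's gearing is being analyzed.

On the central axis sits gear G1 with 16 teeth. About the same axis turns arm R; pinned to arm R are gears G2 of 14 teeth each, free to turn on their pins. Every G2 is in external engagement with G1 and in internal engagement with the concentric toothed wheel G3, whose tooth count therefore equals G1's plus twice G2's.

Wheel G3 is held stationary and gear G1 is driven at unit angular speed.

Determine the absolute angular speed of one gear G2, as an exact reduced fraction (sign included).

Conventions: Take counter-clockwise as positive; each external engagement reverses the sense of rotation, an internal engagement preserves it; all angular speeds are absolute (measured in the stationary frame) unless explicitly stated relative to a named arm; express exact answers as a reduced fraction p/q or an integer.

recognized (axles ride arm R): planetary set, 16/14/44 teeth
ring teeth: 16 + 2·14 = 44
16(ω_sun−ω_arm) = −44(ω_ring−ω_arm),  ω_ring = 0, ω_sun = 1
16(1−ω_arm) = −44(0−ω_arm)  ⇒  60·ω_arm = 16  ⇒  ω_arm = 4/15
sun–planet mesh: 16·(1−4/15) = −14·(ω_p−ω_arm)  ⇒  ω_p−ω_arm = -88/105
ω_p = 4/15 − 88/105 = -4/7
exact speed ratio = -4/7

-4/7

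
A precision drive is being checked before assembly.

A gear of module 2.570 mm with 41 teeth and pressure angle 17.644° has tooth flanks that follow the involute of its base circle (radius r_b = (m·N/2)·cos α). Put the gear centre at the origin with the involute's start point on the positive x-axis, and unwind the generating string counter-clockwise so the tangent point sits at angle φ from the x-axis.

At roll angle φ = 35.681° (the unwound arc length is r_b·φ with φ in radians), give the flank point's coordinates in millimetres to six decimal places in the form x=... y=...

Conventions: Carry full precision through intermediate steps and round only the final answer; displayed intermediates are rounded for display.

x=59.018368 y=3.887278

recognized (one wheel, involute flank): single-mesh tooth geometry, m = 2.570, N = 41
pitch radius r_p = m·N/2 = 2.570·41/2 = 52.685000
base radius r_b = r_p·cos α = 52.685000·cos 17.644° = 50.206602
roll angle φ = 35.681° = 0.62275093 rad
x = r_b·(cos φ + φ·sin φ) = 59.018368
y = r_b·(sin φ − φ·cos φ) = 3.887278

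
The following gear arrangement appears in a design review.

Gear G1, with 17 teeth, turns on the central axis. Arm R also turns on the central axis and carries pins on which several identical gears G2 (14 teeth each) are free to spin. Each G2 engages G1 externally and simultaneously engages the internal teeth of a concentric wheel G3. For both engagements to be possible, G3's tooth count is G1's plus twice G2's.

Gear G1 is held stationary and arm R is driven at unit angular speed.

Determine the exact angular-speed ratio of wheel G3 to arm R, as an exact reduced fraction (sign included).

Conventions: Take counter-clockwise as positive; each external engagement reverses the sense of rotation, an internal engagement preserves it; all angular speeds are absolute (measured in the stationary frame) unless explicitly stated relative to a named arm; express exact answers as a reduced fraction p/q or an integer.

62/45

recognized (axles ride arm R): planetary set, 17/14/45 teeth
ring teeth: 17 + 2·14 = 45
17(ω_sun−ω_arm) = −45(ω_ring−ω_arm),  ω_sun = 0, ω_arm = 1
ω_ring = 1 − (17/45)(0−1) = 62/45
ω_out/ω_in = 62/45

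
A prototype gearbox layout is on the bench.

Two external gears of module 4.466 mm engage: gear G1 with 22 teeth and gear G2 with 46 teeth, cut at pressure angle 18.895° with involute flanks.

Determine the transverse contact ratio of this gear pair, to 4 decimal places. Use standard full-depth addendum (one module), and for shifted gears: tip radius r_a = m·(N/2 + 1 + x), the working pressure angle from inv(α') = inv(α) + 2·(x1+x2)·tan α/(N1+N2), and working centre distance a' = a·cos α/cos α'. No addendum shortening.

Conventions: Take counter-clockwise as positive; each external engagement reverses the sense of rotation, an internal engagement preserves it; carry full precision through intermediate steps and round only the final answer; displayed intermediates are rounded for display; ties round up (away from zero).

1.7114

recognized (one external pair, fixed centres): single-mesh tooth geometry, m = 4.466, N1 = 22, N2 = 46
base radii: r_b1 = 46.478778, r_b2 = 97.182899
tip radii: r_a1 = 53.592000, r_a2 = 107.184000
no profile shift: α' = α, a' = a
action lengths: √(r_a1²−r_b1²) = 26.680061, √(r_a2²−r_b2²) = 45.209446
base pitch p_b = π·m·cos α = 13.274308
CR = (26.680061 + 45.209446 − 151.844000·sin 18.89500°)/13.274308 = 1.711361
contact ratio ≈ 1.7114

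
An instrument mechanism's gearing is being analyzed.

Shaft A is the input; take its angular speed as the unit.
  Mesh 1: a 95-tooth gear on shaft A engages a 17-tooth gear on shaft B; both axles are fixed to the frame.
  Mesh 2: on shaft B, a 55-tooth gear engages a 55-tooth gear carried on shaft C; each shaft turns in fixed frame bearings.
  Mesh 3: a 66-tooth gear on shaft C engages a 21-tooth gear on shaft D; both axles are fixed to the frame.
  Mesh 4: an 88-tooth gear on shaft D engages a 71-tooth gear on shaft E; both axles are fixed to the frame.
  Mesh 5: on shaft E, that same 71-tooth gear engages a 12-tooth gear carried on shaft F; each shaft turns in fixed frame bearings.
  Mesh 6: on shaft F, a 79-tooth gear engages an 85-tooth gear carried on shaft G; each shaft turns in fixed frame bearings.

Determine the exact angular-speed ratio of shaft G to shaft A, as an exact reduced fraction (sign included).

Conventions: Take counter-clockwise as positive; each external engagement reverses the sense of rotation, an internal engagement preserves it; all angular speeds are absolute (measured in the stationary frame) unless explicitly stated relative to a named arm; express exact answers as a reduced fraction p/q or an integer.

class = fixed-axis compound train [6 meshes; 6 ratios multiply, 6 sense flips]
mesh 1 [95T→17T]: running ratio 95/17, sense −
mesh 2 [55T→55T]: running ratio 95/17, sense +
mesh 3 [66T→21T]: running ratio 2090/119, sense −
mesh 4 [88T→71T]: running ratio 183920/8449, sense +
mesh 5 [71T→12T]: running ratio 45980/357, sense −
mesh 6 [79T→85T]: running ratio 726484/6069, sense +
ω_out/ω_in = 726484/6069

726484/6069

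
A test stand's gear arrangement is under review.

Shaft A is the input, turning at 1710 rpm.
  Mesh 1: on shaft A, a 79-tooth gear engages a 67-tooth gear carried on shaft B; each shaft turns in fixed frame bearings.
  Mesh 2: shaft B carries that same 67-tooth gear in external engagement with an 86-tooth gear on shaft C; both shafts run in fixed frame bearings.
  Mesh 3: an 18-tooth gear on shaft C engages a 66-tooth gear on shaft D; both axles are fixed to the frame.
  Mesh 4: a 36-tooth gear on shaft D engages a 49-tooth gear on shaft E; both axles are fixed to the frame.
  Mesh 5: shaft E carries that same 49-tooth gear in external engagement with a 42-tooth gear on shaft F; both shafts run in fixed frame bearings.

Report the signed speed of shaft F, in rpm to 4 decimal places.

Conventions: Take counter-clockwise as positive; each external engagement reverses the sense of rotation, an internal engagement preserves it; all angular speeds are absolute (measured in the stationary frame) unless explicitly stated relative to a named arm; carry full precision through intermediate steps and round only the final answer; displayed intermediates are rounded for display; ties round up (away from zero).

-367.2033 rpm

5-mesh fixed-axis compound train (all bearings frame-fixed)
mesh 1 [79T→67T]: ω = 1710.0000×79/67 = 2016.2687 rpm, sense flips to −
mesh 2 [67T→86T]: ω = 2016.2687×67/86 = 1570.8140 rpm, sense flips to +
mesh 3 [18T→66T]: ω = 1570.8140×18/66 = 428.4038 rpm, sense flips to −
mesh 4 [36T→49T]: ω = 428.4038×36/49 = 314.7457 rpm, sense flips to +
mesh 5 [49T→42T]: ω = 314.7457×49/42 = 367.2033 rpm, sense flips to −
signed output speed = -367.2033 rpm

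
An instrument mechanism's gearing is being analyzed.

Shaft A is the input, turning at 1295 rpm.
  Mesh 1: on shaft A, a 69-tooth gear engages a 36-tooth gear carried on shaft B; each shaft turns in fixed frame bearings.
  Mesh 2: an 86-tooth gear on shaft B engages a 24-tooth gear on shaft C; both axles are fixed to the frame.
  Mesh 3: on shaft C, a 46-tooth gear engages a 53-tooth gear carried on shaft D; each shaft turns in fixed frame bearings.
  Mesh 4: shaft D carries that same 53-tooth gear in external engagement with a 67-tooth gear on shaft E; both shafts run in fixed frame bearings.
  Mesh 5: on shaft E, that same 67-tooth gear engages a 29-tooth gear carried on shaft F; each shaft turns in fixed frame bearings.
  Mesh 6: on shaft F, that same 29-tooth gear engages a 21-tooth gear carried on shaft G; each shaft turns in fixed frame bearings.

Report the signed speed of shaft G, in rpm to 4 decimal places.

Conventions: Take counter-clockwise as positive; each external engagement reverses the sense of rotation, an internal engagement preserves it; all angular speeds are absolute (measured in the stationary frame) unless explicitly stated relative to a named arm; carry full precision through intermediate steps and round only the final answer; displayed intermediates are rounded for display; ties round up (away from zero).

+19482.3843 rpm

topology: fixed-axis compound train — 6 meshes, A→G
mesh 1 [69T→36T]: ω = 1295.0000×69/36 = 2482.0833 rpm, sense flips to −
mesh 2 [86T→24T]: ω = 2482.0833×86/24 = 8894.1319 rpm, sense flips to +
mesh 3 [46T→53T]: ω = 8894.1319×46/53 = 7719.4353 rpm, sense flips to −
mesh 4 [53T→67T]: ω = 7719.4353×53/67 = 6106.4189 rpm, sense flips to +
mesh 5 [67T→29T]: ω = 6106.4189×67/29 = 14107.9334 rpm, sense flips to −
mesh 6 [29T→21T]: ω = 14107.9334×29/21 = 19482.3843 rpm, sense flips to +
signed output speed = +19482.3843 rpm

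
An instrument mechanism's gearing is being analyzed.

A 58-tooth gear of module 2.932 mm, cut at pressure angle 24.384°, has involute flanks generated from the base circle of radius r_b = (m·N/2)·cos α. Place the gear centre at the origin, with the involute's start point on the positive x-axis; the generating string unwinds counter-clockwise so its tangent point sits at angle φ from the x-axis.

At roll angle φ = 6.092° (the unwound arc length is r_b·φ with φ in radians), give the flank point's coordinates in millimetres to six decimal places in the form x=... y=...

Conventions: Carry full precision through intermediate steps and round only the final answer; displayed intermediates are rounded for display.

x=77.879933 y=0.030994

recognized (one wheel, involute flank): single-mesh tooth geometry, m = 2.932, N = 58
pitch radius r_p = m·N/2 = 2.932·58/2 = 85.028000
base radius r_b = r_p·cos α = 85.028000·cos 24.384° = 77.443416
roll angle φ = 6.092° = 0.10632546 rad
x = r_b·(cos φ + φ·sin φ) = 77.879933
y = r_b·(sin φ − φ·cos φ) = 0.030994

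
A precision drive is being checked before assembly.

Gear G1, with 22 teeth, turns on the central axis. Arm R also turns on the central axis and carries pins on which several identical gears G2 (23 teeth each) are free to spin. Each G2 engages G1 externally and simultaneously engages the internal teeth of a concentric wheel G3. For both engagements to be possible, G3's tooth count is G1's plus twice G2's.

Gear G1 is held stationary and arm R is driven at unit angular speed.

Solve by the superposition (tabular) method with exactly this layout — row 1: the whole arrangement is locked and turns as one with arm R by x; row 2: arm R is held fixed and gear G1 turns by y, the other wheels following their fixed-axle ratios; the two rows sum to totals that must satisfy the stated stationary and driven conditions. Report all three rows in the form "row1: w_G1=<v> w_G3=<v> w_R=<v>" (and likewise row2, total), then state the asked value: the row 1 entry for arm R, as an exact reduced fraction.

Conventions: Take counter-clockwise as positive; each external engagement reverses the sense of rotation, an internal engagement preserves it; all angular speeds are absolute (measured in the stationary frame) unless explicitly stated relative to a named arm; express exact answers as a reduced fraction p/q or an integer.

row1: w_G1=1 w_G3=1 w_R=1
row2: w_G1=-1 w_G3=11/34 w_R=0
total: w_G1=0 w_G3=45/34 w_R=1
asked value: 1

topology: planetary set — G1 22T / G2 23T / G3 68T, arm = carrier (Willis)
row 1: whole set turns with the arm by x
row 2 (arm held, sun turns y): ω_ring = −(22/68)·y, ω_arm = 0
boundary: total ω_sun = x + y = 0 and total ω_arm = x = 1  ⇒  y = -1, x = 1
row 2 ring = −(22/68)·(-1) = 11/34
totals (row 1 + row 2): sun 1 + (-1) = 0, ring 1 + 11/34 = 45/34, arm 1 + 0 = 1
asked cell (row1, arm) = 1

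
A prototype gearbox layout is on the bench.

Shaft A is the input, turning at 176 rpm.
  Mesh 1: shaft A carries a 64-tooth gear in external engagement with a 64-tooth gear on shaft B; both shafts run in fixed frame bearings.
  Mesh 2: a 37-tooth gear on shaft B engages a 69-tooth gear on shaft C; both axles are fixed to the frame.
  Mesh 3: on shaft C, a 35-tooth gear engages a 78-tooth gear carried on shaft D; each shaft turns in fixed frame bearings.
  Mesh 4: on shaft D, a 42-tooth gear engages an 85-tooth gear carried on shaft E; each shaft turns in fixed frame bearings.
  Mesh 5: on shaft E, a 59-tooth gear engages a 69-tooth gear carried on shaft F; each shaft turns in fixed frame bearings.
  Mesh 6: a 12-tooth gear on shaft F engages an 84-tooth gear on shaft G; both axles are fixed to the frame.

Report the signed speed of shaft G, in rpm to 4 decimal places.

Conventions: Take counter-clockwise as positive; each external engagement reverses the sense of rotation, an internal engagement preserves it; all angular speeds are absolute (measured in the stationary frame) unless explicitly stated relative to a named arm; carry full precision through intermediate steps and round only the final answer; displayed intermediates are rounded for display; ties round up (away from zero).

class = fixed-axis compound train [6 meshes; 6 ratios multiply, 6 sense flips]
mesh 1 [64T→64T]: ω = 176.0000×64/64 = 176.0000 rpm, sense flips to −
mesh 2 [37T→69T]: ω = 176.0000×37/69 = 94.3768 rpm, sense flips to +
mesh 3 [35T→78T]: ω = 94.3768×35/78 = 42.3486 rpm, sense flips to −
mesh 4 [42T→85T]: ω = 42.3486×42/85 = 20.9252 rpm, sense flips to +
mesh 5 [59T→69T]: ω = 20.9252×59/69 = 17.8925 rpm, sense flips to −
mesh 6 [12T→84T]: ω = 17.8925×12/84 = 2.5561 rpm, sense flips to +
signed output speed = +2.5561 rpm

+2.5561 rpm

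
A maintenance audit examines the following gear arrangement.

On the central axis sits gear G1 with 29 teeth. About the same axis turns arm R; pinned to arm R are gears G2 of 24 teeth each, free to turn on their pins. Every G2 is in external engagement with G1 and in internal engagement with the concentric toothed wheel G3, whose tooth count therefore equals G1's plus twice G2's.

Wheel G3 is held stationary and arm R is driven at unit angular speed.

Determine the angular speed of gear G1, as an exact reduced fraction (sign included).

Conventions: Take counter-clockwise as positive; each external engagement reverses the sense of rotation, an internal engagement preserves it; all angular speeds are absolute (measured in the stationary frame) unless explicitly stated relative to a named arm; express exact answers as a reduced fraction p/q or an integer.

recognized (axles ride arm R): planetary set, 29/24/77 teeth
ring teeth: 29 + 2·24 = 77
29(ω_sun−ω_arm) = −77(ω_ring−ω_arm),  ω_ring = 0, ω_arm = 1
ω_sun = 1 − (77/29)(0−1) = 106/29
exact speed ratio = 106/29

106/29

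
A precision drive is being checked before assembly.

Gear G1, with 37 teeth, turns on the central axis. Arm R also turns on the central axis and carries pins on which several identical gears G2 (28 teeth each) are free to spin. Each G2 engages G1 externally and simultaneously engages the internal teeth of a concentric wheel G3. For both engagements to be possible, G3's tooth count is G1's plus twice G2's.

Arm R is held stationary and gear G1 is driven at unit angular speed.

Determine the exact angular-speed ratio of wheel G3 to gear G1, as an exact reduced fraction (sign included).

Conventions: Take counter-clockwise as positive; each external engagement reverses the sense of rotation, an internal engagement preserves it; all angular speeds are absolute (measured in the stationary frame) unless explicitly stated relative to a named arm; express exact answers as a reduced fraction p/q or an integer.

-37/93

recognized (axles ride arm R): planetary set, 37/28/93 teeth
ring teeth: 37 + 2·28 = 93
37(ω_sun−ω_arm) = −93(ω_ring−ω_arm),  ω_arm = 0, ω_sun = 1
ω_ring = 0 − (37/93)(1−0) = -37/93
ω_out/ω_in = -37/93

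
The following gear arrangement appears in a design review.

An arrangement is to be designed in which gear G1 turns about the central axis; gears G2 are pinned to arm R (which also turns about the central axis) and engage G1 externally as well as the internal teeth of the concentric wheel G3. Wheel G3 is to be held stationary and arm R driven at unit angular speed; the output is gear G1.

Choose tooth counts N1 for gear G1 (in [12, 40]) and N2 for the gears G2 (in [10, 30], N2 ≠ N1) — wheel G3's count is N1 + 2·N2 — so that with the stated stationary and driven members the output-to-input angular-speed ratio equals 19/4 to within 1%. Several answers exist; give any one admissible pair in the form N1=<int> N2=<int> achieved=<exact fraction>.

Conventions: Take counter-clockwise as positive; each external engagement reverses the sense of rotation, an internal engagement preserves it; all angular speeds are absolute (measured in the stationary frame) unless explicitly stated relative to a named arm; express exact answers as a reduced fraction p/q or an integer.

N1=16 N2=22 achieved=19/4

planetary set to be sized for 19/4 (Willis relation)
Willis with ω_ring = 0: ω_sun/ω_arm = (N1+N3)/N1; set equal to 19/4  ⇒  N3/N1 = 19/4 − 1 = 15/4
N3 = N1 + 2·N2  ⇒  N2/N1 = (N3/N1 − 1)/2 = (15/4 − 1)/2 = 11/8
smallest multiple with N1 ≥ 12 and N2 ≥ 10: k = 2  ⇒  N1 = 2·8 = 16, N2 = 2·11 = 22 (N1 ≤ 40, N2 ≤ 30, N2 ≠ N1 ✓), N3 = 16 + 2·22 = 60
check: (N1+N3)/N1 with N1 = 16, N3 = 60 gives 19/4; |achieved − target| = 0 ≤ 19/400 ✓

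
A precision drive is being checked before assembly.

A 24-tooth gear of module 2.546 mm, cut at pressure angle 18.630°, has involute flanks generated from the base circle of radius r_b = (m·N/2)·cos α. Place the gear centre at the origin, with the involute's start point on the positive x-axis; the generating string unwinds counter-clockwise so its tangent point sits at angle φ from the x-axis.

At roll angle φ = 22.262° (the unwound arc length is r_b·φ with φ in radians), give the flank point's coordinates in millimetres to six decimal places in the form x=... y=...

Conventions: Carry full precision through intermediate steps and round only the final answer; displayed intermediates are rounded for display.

topology: single-mesh involute geometry — m = 2.546, N = 24
pitch radius r_p = m·N/2 = 2.546·24/2 = 30.552000
base radius r_b = r_p·cos α = 30.552000·cos 18.630° = 28.951114
roll angle φ = 22.262° = 0.38854520 rad
x = r_b·(cos φ + φ·sin φ) = 31.054661
y = r_b·(sin φ − φ·cos φ) = 0.557568

x=31.054661 y=0.557568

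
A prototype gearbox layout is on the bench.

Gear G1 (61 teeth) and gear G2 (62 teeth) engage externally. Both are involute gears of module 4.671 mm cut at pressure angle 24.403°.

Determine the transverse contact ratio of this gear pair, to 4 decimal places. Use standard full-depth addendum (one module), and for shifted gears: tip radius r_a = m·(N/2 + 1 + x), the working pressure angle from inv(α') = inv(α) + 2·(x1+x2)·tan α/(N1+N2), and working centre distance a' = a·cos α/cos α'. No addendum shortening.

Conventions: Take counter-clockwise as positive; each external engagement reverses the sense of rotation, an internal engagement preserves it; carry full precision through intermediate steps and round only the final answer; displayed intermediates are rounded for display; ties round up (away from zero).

1.5792

single-mesh involute tooth geometry (61T engaging 62T at module 4.671)
base radii: r_b1 = 129.737921, r_b2 = 131.864773
tip radii: r_a1 = 147.136500, r_a2 = 149.472000
no profile shift: α' = α, a' = a
action lengths: √(r_a1²−r_b1²) = 69.406206, √(r_a2²−r_b2²) = 70.381536
base pitch p_b = π·m·cos α = 13.363400
CR = (69.406206 + 70.381536 − 287.266500·sin 24.40300°)/13.363400 = 1.579162
contact ratio ≈ 1.5792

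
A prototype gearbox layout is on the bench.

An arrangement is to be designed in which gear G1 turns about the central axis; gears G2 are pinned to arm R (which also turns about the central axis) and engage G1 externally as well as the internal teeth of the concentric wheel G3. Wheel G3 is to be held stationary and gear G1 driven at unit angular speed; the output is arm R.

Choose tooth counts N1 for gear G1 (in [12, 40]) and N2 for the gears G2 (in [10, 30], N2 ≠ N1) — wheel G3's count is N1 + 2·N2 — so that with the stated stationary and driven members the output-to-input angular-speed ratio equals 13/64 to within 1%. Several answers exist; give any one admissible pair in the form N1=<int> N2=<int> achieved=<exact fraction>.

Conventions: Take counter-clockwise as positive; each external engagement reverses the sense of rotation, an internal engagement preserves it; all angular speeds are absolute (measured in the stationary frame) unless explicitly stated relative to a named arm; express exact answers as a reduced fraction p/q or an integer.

N1=13 N2=19 achieved=13/64

planetary set to be sized for 13/64 (Willis relation)
Willis with ω_ring = 0: ω_arm/ω_sun = N1/(N1+N3); set equal to 13/64  ⇒  N3/N1 = 1/(13/64) − 1 = 51/13
N3 = N1 + 2·N2  ⇒  N2/N1 = (N3/N1 − 1)/2 = (51/13 − 1)/2 = 19/13
smallest multiple with N1 ≥ 12 and N2 ≥ 10: k = 1  ⇒  N1 = 1·13 = 13, N2 = 1·19 = 19 (N1 ≤ 40, N2 ≤ 30, N2 ≠ N1 ✓), N3 = 13 + 2·19 = 51
check: N1/(N1+N3) with N1 = 13, N3 = 51 gives 13/64; |achieved − target| = 0 ≤ 13/6400 ✓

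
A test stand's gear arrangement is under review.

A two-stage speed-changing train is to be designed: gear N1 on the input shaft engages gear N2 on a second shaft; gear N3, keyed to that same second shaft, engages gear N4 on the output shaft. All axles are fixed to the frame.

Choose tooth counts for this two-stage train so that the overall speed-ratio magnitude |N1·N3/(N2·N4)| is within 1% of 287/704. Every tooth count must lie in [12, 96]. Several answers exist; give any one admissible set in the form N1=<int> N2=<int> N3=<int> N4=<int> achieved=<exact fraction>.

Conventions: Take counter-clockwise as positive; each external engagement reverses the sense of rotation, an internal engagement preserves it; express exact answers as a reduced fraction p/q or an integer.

N1=14 N2=16 N3=41 N4=88 achieved=287/704

topology: fixed-axis compound train — 2 stages, target 287/704
target = 287/704 in lowest terms: an exact hit needs N1·N3 = k·287 and N2·N4 = k·704 for one integer k, every count in [12, 96]; additionally prefer no 1:1 stage (N1 ≠ N2, N3 ≠ N4)
k = 1: no 1:1-free in-range split of k·287 and k·704 into factor pairs; take k = 2
k = 2: N1·N3 = 574 = 14·41, N2·N4 = 1408 = 16·88
achieved = 14·41/(16·88) = 287/704; |achieved − target| = 0 ≤ 287/70400 ✓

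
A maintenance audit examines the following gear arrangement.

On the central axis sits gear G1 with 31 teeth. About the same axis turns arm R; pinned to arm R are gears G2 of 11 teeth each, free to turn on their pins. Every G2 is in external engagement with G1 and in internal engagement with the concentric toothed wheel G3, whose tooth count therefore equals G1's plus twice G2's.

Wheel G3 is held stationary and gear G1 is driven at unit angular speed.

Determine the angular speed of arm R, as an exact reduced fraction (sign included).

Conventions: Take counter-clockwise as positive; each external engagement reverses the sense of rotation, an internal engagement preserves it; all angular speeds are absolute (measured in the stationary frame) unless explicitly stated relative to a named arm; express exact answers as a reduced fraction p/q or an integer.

31/84

planetary set (31T centre, 11T on arm, 53T internal) — Willis relation
ring teeth: 31 + 2·11 = 53
31(ω_sun−ω_arm) = −53(ω_ring−ω_arm),  ω_ring = 0, ω_sun = 1
31(1−ω_arm) = −53(0−ω_arm)  ⇒  84·ω_arm = 31  ⇒  ω_arm = 31/84
exact speed ratio = 31/84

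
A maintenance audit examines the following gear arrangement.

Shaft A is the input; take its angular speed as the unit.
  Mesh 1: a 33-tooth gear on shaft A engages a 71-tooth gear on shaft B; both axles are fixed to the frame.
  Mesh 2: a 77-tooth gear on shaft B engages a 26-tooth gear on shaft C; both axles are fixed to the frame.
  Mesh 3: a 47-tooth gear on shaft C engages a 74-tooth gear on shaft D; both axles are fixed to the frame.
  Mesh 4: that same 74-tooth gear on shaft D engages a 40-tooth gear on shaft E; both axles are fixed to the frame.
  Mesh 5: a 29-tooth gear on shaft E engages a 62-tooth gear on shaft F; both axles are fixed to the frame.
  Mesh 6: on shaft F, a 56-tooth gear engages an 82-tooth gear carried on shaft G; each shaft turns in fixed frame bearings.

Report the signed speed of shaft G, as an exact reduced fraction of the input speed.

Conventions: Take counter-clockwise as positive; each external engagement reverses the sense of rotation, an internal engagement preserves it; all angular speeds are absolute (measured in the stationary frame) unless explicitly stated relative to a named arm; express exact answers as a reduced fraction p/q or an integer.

24243681/46925320

6-mesh fixed-axis compound train (all bearings frame-fixed)
mesh 1 [33T→71T]: |ω|/ω_in = 1×33/71 = 33/71, sense flips to −
mesh 2 [77T→26T]: |ω|/ω_in = (33/71)×77/26 = 2541/1846, sense flips to +
mesh 3 [47T→74T]: |ω|/ω_in = (2541/1846)×47/74 = 119427/136604, sense flips to −
mesh 4 [74T→40T]: |ω|/ω_in = (119427/136604)×74/40 = 119427/73840, sense flips to +
mesh 5 [29T→62T]: |ω|/ω_in = (119427/73840)×29/62 = 3463383/4578080, sense flips to −
mesh 6 [56T→82T]: |ω|/ω_in = (3463383/4578080)×56/82 = 24243681/46925320, sense flips to +
signed output speed (× input speed) = 24243681/46925320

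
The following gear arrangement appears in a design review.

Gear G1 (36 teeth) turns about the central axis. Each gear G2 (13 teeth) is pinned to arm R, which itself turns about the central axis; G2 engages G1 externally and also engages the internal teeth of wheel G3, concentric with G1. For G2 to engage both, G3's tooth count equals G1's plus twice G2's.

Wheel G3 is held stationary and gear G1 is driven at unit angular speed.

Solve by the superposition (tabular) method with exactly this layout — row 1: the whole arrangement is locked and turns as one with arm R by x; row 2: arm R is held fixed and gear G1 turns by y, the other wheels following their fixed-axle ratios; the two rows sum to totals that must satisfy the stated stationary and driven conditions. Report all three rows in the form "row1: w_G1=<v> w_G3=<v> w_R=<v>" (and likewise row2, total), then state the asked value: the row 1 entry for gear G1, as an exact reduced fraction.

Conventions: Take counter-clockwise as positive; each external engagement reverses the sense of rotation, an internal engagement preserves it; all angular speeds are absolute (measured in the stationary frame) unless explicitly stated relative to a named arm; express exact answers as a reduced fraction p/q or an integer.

row1: w_G1=18/49 w_G3=18/49 w_R=18/49
row2: w_G1=31/49 w_G3=-18/49 w_R=0
total: w_G1=1 w_G3=0 w_R=18/49
asked value: 18/49

planetary set (36T centre, 13T on arm, 62T internal) — Willis relation
row 1: whole set turns with the arm by x
superposition row 2 [arm held]: sun y, ring −(36/62)·y, arm 0
boundary: total ω_ring = x − (36/62)·y = 0 and total ω_sun = x + y = 1  ⇒  y = 31/49, x = 18/49
row 2 ring = −(36/62)·31/49 = -18/49
totals (row 1 + row 2): sun 18/49 + 31/49 = 1, ring 18/49 + (-18/49) = 0, arm 18/49 + 0 = 18/49
asked cell (row1, sun) = 18/49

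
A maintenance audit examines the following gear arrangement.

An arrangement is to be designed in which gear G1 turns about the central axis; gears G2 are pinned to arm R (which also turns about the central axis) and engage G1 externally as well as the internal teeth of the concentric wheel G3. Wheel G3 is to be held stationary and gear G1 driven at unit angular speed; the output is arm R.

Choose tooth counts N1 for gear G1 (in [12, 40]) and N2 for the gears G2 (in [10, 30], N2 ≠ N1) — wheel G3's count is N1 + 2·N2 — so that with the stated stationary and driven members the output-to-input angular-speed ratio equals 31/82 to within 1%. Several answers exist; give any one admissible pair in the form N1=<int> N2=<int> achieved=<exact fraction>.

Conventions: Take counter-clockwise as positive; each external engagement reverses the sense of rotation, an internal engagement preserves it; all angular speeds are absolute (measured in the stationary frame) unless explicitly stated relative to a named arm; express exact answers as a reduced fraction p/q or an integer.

topology: planetary set — design target 31/82, arm = carrier (Willis)
Willis with ω_ring = 0: ω_arm/ω_sun = N1/(N1+N3); set equal to 31/82  ⇒  N3/N1 = 1/(31/82) − 1 = 51/31
N3 = N1 + 2·N2  ⇒  N2/N1 = (N3/N1 − 1)/2 = (51/31 − 1)/2 = 10/31
smallest multiple with N1 ≥ 12 and N2 ≥ 10: k = 1  ⇒  N1 = 1·31 = 31, N2 = 1·10 = 10 (N1 ≤ 40, N2 ≤ 30, N2 ≠ N1 ✓), N3 = 31 + 2·10 = 51
check: N1/(N1+N3) with N1 = 31, N3 = 51 gives 31/82; |achieved − target| = 0 ≤ 31/8200 ✓

N1=31 N2=10 achieved=31/82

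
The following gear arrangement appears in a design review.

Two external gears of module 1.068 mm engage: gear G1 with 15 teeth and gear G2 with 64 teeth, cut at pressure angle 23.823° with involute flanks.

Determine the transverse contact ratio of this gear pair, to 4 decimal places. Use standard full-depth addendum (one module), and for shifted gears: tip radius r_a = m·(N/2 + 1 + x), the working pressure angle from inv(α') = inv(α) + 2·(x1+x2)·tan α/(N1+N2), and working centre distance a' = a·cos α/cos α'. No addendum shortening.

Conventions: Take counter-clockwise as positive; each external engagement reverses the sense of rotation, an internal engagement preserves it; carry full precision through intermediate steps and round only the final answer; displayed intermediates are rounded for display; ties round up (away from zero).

1.4951

recognized (one external pair, fixed centres): single-mesh tooth geometry, m = 1.068, N1 = 15, N2 = 64
base radii: r_b1 = 7.327529, r_b2 = 31.264123
tip radii: r_a1 = 9.078000, r_a2 = 35.244000
no profile shift: α' = α, a' = a
action lengths: √(r_a1²−r_b1²) = 5.358862, √(r_a2²−r_b2²) = 16.269424
base pitch p_b = π·m·cos α = 3.069348
CR = (5.358862 + 16.269424 − 42.186000·sin 23.82300°)/3.069348 = 1.495051
contact ratio ≈ 1.4951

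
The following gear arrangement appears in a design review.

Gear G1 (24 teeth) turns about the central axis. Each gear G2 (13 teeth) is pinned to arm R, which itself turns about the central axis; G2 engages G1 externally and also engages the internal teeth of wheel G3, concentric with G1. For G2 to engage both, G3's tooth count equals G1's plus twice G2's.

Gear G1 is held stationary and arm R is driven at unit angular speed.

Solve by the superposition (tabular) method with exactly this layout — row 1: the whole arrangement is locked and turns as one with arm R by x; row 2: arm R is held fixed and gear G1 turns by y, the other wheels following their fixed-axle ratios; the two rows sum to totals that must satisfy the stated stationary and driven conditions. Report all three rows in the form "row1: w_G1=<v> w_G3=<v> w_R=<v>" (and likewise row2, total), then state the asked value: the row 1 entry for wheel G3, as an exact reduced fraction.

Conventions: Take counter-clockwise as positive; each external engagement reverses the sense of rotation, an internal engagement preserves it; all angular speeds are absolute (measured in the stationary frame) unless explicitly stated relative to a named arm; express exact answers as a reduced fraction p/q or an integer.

recognized (axles ride arm R): planetary set, 24/13/50 teeth
row 1 — lock + rotate with arm: ω_sun = ω_ring = ω_arm = x
row 2: sun turns y, ring = −(24/50)·y, arm 0
boundary: total ω_sun = x + y = 0 and total ω_arm = x = 1  ⇒  y = -1, x = 1
row 2 ring = −(24/50)·(-1) = 12/25
totals (row 1 + row 2): sun 1 + (-1) = 0, ring 1 + 12/25 = 37/25, arm 1 + 0 = 1
asked cell (row1, ring) = 1

row1: w_G1=1 w_G3=1 w_R=1
row2: w_G1=-1 w_G3=12/25 w_R=0
total: w_G1=0 w_G3=37/25 w_R=1
asked value: 1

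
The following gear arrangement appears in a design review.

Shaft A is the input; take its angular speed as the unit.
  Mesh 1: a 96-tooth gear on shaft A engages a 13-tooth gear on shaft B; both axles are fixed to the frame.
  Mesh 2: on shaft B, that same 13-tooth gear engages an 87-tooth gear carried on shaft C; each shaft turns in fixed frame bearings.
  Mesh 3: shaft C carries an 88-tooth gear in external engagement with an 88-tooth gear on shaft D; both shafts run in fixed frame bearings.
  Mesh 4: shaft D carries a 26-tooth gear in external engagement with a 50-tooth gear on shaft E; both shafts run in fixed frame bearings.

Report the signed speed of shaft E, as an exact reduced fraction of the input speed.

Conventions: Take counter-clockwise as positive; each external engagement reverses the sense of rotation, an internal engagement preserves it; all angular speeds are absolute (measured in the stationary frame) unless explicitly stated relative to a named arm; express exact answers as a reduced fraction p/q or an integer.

416/725

4-mesh fixed-axis compound train (all bearings frame-fixed)
mesh 1 [96T→13T]: |ω|/ω_in = 1×96/13 = 96/13, sense flips to −
mesh 2 [13T→87T]: |ω|/ω_in = (96/13)×13/87 = 32/29, sense flips to +
mesh 3 [88T→88T]: |ω|/ω_in = (32/29)×88/88 = 32/29, sense flips to −
mesh 4 [26T→50T]: |ω|/ω_in = (32/29)×26/50 = 416/725, sense flips to +
signed output speed (× input speed) = 416/725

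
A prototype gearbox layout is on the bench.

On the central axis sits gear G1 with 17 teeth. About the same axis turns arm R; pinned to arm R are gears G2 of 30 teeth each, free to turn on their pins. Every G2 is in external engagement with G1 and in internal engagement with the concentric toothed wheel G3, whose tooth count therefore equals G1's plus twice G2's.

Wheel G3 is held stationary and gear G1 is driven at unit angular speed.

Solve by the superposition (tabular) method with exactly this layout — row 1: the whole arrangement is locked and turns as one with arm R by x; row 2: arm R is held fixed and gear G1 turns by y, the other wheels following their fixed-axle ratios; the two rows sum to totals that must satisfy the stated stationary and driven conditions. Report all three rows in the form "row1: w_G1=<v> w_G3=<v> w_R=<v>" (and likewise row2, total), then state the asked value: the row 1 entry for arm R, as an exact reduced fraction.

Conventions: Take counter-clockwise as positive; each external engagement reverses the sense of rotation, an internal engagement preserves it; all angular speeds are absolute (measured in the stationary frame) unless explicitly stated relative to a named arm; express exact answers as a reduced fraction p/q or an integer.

planetary set (17T centre, 30T on arm, 77T internal) — Willis relation
row 1: whole set turns with the arm by x
row 2: sun turns y, ring = −(17/77)·y, arm 0
boundary: total ω_ring = x − (17/77)·y = 0 and total ω_sun = x + y = 1  ⇒  y = 77/94, x = 17/94
row 2 ring = −(17/77)·77/94 = -17/94
totals (row 1 + row 2): sun 17/94 + 77/94 = 1, ring 17/94 + (-17/94) = 0, arm 17/94 + 0 = 17/94
asked cell (row1, arm) = 17/94

row1: w_G1=17/94 w_G3=17/94 w_R=17/94
row2: w_G1=77/94 w_G3=-17/94 w_R=0
total: w_G1=1 w_G3=0 w_R=17/94
asked value: 17/94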